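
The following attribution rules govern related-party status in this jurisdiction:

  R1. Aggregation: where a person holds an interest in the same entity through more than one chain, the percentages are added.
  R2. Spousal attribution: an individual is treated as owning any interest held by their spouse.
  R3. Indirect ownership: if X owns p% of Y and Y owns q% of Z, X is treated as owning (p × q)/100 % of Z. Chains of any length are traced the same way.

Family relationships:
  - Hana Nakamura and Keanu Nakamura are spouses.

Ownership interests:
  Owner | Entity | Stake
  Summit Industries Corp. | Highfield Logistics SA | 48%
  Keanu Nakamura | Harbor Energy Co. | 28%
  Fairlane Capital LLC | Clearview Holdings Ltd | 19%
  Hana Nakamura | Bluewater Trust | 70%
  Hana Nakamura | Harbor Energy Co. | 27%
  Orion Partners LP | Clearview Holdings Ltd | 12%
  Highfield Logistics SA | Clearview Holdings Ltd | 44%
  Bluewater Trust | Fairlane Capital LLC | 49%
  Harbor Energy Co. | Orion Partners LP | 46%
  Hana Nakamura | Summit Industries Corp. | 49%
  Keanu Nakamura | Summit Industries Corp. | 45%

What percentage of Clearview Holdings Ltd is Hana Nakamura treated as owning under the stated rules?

By spousal attribution (R2), Hana Nakamura is treated as also owning Keanu Nakamura's interest in Summit Industries Corp, giving 49% + 45% = 94%.
By spousal attribution (R2), Hana Nakamura is treated as also owning Keanu Nakamura's interest in Harbor Energy Co, giving 27% + 28% = 55%.
Chain via Bluewater Trust → Fairlane Capital LLC (R3): 70% × 49% × 19% = 6.517% of Clearview Holdings Ltd.
Chain via Summit Industries Corp. → Highfield Logistics SA (R3): 94% × 48% × 44% = 19.8528% of Clearview Holdings Ltd.
Chain via Harbor Energy Co. → Orion Partners LP (R3): 55% × 46% × 12% = 3.036% of Clearview Holdings Ltd.
Aggregating (R1): 6.517% + 19.8528% + 3.036% = 29.4058%.

29.4058%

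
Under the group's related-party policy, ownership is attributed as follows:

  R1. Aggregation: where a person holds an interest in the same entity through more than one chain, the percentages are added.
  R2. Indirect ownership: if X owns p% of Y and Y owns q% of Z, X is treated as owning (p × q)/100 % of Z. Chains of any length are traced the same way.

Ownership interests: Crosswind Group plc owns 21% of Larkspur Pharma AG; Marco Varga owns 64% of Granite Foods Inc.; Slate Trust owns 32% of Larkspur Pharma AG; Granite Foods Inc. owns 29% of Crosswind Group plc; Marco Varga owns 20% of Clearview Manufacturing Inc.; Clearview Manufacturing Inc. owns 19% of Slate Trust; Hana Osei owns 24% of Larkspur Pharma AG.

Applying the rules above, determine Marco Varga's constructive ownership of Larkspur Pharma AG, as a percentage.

5.1136%

Chain via Clearview Manufacturing Inc. → Slate Trust (R2): 20% × 19% × 32% = 1.216% of Larkspur Pharma AG.
Chain via Granite Foods Inc. → Crosswind Group plc (R2): 64% × 29% × 21% = 3.8976% of Larkspur Pharma AG.
Aggregating (R1): 1.216% + 3.8976% = 5.1136%.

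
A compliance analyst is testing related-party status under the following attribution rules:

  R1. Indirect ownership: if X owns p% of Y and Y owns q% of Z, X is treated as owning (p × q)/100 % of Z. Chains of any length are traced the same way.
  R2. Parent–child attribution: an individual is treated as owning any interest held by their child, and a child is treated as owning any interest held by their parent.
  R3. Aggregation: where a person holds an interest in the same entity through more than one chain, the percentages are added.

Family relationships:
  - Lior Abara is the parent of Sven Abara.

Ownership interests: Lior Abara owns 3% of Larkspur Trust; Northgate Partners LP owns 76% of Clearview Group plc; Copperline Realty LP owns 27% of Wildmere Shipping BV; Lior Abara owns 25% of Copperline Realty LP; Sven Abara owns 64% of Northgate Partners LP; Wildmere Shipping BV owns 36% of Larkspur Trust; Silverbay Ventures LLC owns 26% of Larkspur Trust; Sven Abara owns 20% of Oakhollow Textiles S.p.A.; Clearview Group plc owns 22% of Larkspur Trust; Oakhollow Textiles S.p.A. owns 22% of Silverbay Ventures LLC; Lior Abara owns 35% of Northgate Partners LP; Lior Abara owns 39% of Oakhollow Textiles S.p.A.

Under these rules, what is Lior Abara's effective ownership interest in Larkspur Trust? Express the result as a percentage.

25.3576%

By parent–child attribution (R2), Lior Abara is treated as also owning Sven Abara's interest in Northgate Partners LP, giving 35% + 64% = 99%.
By parent–child attribution (R2), Lior Abara is treated as also owning Sven Abara's interest in Oakhollow Textiles S.p.A, giving 39% + 20% = 59%.
Chain via Northgate Partners LP → Clearview Group plc (R1): 99% × 76% × 22% = 16.5528% of Larkspur Trust.
Chain via Copperline Realty LP → Wildmere Shipping BV (R1): 25% × 27% × 36% = 2.43% of Larkspur Trust.
Chain via Oakhollow Textiles S.p.A. → Silverbay Ventures LLC (R1): 59% × 22% × 26% = 3.3748% of Larkspur Trust.
Direct interest in Larkspur Trust: 3%.
Aggregating (R3): 16.5528% + 2.43% + 3.3748% + 3% = 25.3576%.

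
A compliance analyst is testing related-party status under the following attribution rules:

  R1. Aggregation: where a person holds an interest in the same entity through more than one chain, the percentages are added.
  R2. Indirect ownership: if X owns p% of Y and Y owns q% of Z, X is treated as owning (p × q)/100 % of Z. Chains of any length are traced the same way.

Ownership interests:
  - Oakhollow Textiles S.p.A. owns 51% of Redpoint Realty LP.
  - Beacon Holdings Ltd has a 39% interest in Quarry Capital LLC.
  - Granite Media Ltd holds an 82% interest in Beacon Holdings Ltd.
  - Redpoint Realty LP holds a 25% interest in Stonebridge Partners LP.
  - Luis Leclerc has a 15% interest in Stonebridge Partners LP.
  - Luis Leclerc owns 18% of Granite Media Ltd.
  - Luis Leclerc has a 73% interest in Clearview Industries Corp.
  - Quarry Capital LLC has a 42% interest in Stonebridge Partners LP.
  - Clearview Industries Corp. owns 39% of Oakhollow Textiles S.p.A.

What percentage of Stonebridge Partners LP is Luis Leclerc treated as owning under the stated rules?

Chain via Granite Media Ltd → Beacon Holdings Ltd → Quarry Capital LLC (R2): 18% × 82% × 39% × 42% = 2.417688% of Stonebridge Partners LP.
Chain via Clearview Industries Corp. → Oakhollow Textiles S.p.A. → Redpoint Realty LP (R2): 73% × 39% × 51% × 25% = 3.629925% of Stonebridge Partners LP.
Direct interest in Stonebridge Partners LP: 15%.
Aggregating (R1): 2.417688% + 3.629925% + 15% = 21.047613%.

21.047613%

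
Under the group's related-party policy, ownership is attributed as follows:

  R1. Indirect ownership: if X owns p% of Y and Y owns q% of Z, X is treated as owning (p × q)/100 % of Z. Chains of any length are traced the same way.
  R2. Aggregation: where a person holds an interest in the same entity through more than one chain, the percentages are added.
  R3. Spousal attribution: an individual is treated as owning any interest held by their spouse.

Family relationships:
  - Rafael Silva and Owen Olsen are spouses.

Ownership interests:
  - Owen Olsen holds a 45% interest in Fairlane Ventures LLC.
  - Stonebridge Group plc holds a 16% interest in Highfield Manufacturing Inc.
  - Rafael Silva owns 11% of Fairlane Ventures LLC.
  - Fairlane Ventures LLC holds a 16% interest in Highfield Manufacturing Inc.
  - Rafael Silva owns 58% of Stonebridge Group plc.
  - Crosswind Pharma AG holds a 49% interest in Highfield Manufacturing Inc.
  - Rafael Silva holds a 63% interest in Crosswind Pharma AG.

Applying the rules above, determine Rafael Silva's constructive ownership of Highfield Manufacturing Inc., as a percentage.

49.11%

By spousal attribution (R3), Rafael Silva is treated as also owning Owen Olsen's interest in Fairlane Ventures LLC, giving 11% + 45% = 56%.
Chain via Crosswind Pharma AG (R1): 63% × 49% = 30.87% of Highfield Manufacturing Inc.
Chain via Fairlane Ventures LLC (R1): 56% × 16% = 8.96% of Highfield Manufacturing Inc.
Chain via Stonebridge Group plc (R1): 58% × 16% = 9.28% of Highfield Manufacturing Inc.
Aggregating (R2): 30.87% + 8.96% + 9.28% = 49.11%.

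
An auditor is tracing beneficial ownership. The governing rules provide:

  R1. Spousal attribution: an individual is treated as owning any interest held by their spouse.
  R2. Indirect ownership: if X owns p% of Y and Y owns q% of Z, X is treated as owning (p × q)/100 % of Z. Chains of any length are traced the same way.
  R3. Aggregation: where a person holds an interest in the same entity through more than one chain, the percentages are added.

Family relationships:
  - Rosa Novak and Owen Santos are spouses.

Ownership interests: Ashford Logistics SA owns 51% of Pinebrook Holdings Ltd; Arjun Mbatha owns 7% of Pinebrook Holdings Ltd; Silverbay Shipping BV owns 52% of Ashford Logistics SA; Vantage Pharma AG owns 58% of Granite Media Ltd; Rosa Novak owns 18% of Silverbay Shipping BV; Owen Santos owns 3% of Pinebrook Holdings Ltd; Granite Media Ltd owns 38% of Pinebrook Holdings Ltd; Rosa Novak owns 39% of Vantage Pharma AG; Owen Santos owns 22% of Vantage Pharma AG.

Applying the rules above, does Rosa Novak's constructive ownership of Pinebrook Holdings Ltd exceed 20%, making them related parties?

By spousal attribution (R1), Rosa Novak is treated as also owning Owen Santos's interest in Vantage Pharma AG, giving 39% + 22% = 61%.
By spousal attribution (R1), Rosa Novak is treated as owning Owen Santos's 3% interest in Pinebrook Holdings Ltd.
Chain via Vantage Pharma AG → Granite Media Ltd (R2): 61% × 58% × 38% = 13.4444% of Pinebrook Holdings Ltd.
Chain via Silverbay Shipping BV → Ashford Logistics SA (R2): 18% × 52% × 51% = 4.7736% of Pinebrook Holdings Ltd.
Direct interest in Pinebrook Holdings Ltd: 3%.
Aggregating (R3): 13.4444% + 4.7736% + 3% = 21.218%.
21.218% exceeds the 20% threshold, so Rosa is a related party to Pinebrook Holdings Ltd.

Yes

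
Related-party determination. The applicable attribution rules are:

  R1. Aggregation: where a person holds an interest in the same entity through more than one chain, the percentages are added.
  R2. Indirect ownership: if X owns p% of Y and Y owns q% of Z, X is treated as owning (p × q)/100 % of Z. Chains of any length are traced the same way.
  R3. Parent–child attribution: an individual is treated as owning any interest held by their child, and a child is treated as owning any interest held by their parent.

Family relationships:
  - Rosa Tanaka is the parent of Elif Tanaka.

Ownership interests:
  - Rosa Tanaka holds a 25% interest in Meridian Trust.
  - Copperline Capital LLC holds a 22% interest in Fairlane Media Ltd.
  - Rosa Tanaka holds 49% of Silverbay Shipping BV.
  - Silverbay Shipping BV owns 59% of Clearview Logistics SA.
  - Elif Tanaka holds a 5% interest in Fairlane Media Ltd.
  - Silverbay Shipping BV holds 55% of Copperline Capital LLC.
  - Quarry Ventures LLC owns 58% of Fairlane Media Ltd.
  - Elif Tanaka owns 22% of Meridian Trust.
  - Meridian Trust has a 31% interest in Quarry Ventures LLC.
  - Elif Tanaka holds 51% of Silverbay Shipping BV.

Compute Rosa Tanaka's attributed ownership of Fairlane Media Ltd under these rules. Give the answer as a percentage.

By parent–child attribution (R3), Rosa Tanaka is treated as also owning Elif Tanaka's interest in Silverbay Shipping BV, giving 49% + 51% = 100%.
By parent–child attribution (R3), Rosa Tanaka is treated as also owning Elif Tanaka's interest in Meridian Trust, giving 25% + 22% = 47%.
By parent–child attribution (R3), Rosa Tanaka is treated as owning Elif Tanaka's 5% interest in Fairlane Media Ltd.
Chain via Silverbay Shipping BV → Copperline Capital LLC (R2): 100% × 55% × 22% = 12.1% of Fairlane Media Ltd.
Chain via Meridian Trust → Quarry Ventures LLC (R2): 47% × 31% × 58% = 8.4506% of Fairlane Media Ltd.
Direct interest in Fairlane Media Ltd: 5%.
Aggregating (R1): 12.1% + 8.4506% + 5% = 25.5506%.

25.5506%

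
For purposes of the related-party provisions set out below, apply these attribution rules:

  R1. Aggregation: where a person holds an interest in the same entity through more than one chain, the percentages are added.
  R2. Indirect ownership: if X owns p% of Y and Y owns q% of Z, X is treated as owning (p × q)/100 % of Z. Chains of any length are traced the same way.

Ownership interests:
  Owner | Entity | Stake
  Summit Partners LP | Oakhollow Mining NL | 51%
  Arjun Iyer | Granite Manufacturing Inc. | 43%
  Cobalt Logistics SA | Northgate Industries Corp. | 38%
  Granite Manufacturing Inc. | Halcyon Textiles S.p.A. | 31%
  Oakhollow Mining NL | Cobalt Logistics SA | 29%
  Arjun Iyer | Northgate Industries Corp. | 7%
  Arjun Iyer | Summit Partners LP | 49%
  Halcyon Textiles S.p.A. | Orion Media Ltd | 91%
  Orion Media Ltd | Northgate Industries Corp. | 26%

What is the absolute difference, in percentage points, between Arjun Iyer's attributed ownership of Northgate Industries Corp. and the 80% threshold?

67.092224

Chain via Summit Partners LP → Oakhollow Mining NL → Cobalt Logistics SA (R2): 49% × 51% × 29% × 38% = 2.753898% of Northgate Industries Corp.
Chain via Granite Manufacturing Inc. → Halcyon Textiles S.p.A. → Orion Media Ltd (R2): 43% × 31% × 91% × 26% = 3.153878% of Northgate Industries Corp.
Direct interest in Northgate Industries Corp: 7%.
Aggregating (R1): 2.753898% + 3.153878% + 7% = 12.907776%.
12.907776% falls short of the 80% threshold by 67.092224 percentage points.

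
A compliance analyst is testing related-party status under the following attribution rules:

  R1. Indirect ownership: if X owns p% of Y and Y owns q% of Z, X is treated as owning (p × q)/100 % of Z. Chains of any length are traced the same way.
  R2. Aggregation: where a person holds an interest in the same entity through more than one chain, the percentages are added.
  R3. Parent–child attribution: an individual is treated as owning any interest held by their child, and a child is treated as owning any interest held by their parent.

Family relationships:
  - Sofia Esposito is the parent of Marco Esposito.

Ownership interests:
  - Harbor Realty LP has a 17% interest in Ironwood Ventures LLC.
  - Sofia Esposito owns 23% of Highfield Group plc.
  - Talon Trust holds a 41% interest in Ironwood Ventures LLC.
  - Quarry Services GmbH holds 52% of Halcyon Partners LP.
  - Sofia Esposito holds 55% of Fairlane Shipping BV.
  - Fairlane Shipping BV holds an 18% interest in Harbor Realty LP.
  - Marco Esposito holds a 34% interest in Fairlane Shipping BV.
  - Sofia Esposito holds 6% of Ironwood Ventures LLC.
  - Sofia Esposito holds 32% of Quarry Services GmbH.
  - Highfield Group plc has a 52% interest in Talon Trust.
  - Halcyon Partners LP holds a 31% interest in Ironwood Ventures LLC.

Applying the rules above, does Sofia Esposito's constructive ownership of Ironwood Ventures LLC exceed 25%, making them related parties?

No

By parent–child attribution (R3), Sofia Esposito is treated as also owning Marco Esposito's interest in Fairlane Shipping BV, giving 55% + 34% = 89%.
Chain via Quarry Services GmbH → Halcyon Partners LP (R1): 32% × 52% × 31% = 5.1584% of Ironwood Ventures LLC.
Chain via Fairlane Shipping BV → Harbor Realty LP (R1): 89% × 18% × 17% = 2.7234% of Ironwood Ventures LLC.
Chain via Highfield Group plc → Talon Trust (R1): 23% × 52% × 41% = 4.9036% of Ironwood Ventures LLC.
Direct interest in Ironwood Ventures LLC: 6%.
Aggregating (R2): 5.1584% + 2.7234% + 4.9036% + 6% = 18.7854%.
18.7854% does not exceed the 25% threshold, so Sofia is not a related party to Ironwood Ventures LLC.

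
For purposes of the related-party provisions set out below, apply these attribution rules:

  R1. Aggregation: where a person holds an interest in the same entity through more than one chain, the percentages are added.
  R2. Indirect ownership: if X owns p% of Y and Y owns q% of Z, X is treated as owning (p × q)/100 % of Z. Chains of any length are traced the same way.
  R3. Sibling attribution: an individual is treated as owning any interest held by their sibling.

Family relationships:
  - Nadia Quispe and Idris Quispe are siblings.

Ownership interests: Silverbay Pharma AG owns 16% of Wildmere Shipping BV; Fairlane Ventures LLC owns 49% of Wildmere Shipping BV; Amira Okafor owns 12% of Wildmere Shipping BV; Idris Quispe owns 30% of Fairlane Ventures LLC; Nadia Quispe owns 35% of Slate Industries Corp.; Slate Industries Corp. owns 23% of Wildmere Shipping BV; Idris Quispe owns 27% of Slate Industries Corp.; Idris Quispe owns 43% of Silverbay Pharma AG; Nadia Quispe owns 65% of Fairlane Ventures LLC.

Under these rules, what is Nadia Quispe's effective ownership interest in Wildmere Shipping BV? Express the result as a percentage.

By sibling attribution (R3), Nadia Quispe is treated as also owning Idris Quispe's interest in Fairlane Ventures LLC, giving 65% + 30% = 95%.
By sibling attribution (R3), Nadia Quispe is treated as also owning Idris Quispe's interest in Slate Industries Corp, giving 35% + 27% = 62%.
By sibling attribution (R3), Nadia Quispe is treated as owning Idris Quispe's 43% interest in Silverbay Pharma AG.
Chain via Fairlane Ventures LLC (R2): 95% × 49% = 46.55% of Wildmere Shipping BV.
Chain via Slate Industries Corp. (R2): 62% × 23% = 14.26% of Wildmere Shipping BV.
Chain via Silverbay Pharma AG (R2): 43% × 16% = 6.88% of Wildmere Shipping BV.
Aggregating (R1): 46.55% + 14.26% + 6.88% = 67.69%.

67.69%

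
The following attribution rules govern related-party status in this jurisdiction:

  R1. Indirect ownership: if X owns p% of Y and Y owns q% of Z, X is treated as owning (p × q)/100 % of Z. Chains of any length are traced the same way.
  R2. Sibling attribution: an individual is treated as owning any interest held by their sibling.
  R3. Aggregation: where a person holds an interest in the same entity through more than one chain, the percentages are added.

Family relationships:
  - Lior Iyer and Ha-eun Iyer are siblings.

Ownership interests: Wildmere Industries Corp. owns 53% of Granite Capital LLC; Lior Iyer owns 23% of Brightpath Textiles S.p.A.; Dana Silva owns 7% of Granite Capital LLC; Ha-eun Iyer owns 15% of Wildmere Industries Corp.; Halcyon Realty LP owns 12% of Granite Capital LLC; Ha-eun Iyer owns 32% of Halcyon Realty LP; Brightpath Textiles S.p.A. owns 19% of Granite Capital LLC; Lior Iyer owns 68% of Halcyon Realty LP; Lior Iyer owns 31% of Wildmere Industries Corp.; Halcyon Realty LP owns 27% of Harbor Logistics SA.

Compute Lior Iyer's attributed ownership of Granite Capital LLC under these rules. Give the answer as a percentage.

By sibling attribution (R2), Lior Iyer is treated as also owning Ha-eun Iyer's interest in Halcyon Realty LP, giving 68% + 32% = 100%.
By sibling attribution (R2), Lior Iyer is treated as also owning Ha-eun Iyer's interest in Wildmere Industries Corp, giving 31% + 15% = 46%.
Chain via Brightpath Textiles S.p.A. (R1): 23% × 19% = 4.37% of Granite Capital LLC.
Chain via Halcyon Realty LP (R1): 100% × 12% = 12% of Granite Capital LLC.
Chain via Wildmere Industries Corp. (R1): 46% × 53% = 24.38% of Granite Capital LLC.
Aggregating (R3): 4.37% + 12% + 24.38% = 40.75%.

40.75%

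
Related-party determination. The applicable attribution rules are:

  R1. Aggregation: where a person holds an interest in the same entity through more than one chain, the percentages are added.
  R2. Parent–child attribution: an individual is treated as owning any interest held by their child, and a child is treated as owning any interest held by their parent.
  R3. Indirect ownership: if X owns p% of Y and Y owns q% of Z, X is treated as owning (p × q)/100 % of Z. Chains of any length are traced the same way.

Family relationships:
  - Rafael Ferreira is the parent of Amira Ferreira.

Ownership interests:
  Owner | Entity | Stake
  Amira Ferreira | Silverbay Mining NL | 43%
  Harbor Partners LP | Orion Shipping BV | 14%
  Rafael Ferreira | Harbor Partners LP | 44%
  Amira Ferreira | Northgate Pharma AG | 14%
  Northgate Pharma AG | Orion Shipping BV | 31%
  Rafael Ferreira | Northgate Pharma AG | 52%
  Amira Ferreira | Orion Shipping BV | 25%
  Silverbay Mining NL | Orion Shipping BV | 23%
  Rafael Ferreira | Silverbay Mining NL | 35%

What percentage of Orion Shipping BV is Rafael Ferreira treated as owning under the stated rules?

By parent–child attribution (R2), Rafael Ferreira is treated as also owning Amira Ferreira's interest in Silverbay Mining NL, giving 35% + 43% = 78%.
By parent–child attribution (R2), Rafael Ferreira is treated as also owning Amira Ferreira's interest in Northgate Pharma AG, giving 52% + 14% = 66%.
By parent–child attribution (R2), Rafael Ferreira is treated as owning Amira Ferreira's 25% interest in Orion Shipping BV.
Chain via Silverbay Mining NL (R3): 78% × 23% = 17.94% of Orion Shipping BV.
Chain via Harbor Partners LP (R3): 44% × 14% = 6.16% of Orion Shipping BV.
Chain via Northgate Pharma AG (R3): 66% × 31% = 20.46% of Orion Shipping BV.
Direct interest in Orion Shipping BV: 25%.
Aggregating (R1): 17.94% + 6.16% + 20.46% + 25% = 69.56%.

69.56%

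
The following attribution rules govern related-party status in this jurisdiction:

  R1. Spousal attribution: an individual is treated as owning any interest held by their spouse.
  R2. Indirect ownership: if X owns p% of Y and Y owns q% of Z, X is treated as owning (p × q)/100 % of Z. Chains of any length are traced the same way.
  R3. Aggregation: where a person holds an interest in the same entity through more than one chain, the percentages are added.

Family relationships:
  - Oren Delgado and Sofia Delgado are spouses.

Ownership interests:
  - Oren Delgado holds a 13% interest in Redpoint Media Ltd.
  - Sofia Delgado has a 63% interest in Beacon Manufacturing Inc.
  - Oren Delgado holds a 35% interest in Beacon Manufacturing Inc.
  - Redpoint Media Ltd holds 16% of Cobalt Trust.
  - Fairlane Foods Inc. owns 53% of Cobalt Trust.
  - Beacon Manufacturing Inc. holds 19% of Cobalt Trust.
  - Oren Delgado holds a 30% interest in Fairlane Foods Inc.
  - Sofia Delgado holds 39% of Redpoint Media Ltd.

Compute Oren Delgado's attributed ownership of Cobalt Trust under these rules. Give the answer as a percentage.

By spousal attribution (R1), Oren Delgado is treated as also owning Sofia Delgado's interest in Beacon Manufacturing Inc, giving 35% + 63% = 98%.
By spousal attribution (R1), Oren Delgado is treated as also owning Sofia Delgado's interest in Redpoint Media Ltd, giving 13% + 39% = 52%.
Chain via Beacon Manufacturing Inc. (R2): 98% × 19% = 18.62% of Cobalt Trust.
Chain via Fairlane Foods Inc. (R2): 30% × 53% = 15.9% of Cobalt Trust.
Chain via Redpoint Media Ltd (R2): 52% × 16% = 8.32% of Cobalt Trust.
Aggregating (R3): 18.62% + 15.9% + 8.32% = 42.84%.

42.84%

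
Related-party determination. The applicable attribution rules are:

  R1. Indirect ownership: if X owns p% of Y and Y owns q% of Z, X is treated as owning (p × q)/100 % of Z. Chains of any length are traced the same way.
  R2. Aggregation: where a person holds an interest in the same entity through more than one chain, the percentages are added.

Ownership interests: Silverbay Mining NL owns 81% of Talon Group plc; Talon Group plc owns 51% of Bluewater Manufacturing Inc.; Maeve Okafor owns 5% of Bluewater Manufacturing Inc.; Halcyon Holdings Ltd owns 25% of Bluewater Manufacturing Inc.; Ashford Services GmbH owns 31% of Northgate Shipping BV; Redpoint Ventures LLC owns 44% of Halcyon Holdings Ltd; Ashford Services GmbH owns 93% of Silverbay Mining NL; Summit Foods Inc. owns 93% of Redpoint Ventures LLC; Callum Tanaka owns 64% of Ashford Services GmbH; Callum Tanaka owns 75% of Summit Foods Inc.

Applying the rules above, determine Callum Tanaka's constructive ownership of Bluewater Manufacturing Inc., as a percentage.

Chain via Ashford Services GmbH → Silverbay Mining NL → Talon Group plc (R1): 64% × 93% × 81% × 51% = 24.587712% of Bluewater Manufacturing Inc.
Chain via Summit Foods Inc. → Redpoint Ventures LLC → Halcyon Holdings Ltd (R1): 75% × 93% × 44% × 25% = 7.6725% of Bluewater Manufacturing Inc.
Aggregating (R2): 24.587712% + 7.6725% = 32.260212%.

32.260212%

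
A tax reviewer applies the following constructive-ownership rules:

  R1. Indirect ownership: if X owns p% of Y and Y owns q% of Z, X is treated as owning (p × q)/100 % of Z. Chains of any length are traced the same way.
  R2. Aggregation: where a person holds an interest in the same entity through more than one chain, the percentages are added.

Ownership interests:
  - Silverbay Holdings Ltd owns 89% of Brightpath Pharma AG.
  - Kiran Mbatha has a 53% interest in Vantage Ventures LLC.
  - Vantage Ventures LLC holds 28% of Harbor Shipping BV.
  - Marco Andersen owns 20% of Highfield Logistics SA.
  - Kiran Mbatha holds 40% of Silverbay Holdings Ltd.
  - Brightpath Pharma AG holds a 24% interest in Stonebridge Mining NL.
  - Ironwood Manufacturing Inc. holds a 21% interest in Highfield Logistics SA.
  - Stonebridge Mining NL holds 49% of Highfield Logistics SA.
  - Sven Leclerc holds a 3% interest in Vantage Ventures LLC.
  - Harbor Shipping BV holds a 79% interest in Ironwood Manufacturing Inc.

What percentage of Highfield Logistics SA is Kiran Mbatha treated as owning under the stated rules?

Chain via Silverbay Holdings Ltd → Brightpath Pharma AG → Stonebridge Mining NL (R1): 40% × 89% × 24% × 49% = 4.18656% of Highfield Logistics SA.
Chain via Vantage Ventures LLC → Harbor Shipping BV → Ironwood Manufacturing Inc. (R1): 53% × 28% × 79% × 21% = 2.461956% of Highfield Logistics SA.
Aggregating (R2): 4.18656% + 2.461956% = 6.648516%.

6.648516%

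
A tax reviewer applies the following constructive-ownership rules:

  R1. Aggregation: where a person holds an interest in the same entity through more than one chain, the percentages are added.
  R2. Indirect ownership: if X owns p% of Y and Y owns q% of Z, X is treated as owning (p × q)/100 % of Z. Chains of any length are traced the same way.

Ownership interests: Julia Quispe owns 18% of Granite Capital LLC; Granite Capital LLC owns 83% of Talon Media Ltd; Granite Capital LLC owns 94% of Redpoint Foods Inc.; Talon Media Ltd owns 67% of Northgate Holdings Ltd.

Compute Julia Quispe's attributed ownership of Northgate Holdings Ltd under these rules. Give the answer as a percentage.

10.0098%

Chain via Granite Capital LLC → Talon Media Ltd (R2): 18% × 83% × 67% = 10.0098% of Northgate Holdings Ltd.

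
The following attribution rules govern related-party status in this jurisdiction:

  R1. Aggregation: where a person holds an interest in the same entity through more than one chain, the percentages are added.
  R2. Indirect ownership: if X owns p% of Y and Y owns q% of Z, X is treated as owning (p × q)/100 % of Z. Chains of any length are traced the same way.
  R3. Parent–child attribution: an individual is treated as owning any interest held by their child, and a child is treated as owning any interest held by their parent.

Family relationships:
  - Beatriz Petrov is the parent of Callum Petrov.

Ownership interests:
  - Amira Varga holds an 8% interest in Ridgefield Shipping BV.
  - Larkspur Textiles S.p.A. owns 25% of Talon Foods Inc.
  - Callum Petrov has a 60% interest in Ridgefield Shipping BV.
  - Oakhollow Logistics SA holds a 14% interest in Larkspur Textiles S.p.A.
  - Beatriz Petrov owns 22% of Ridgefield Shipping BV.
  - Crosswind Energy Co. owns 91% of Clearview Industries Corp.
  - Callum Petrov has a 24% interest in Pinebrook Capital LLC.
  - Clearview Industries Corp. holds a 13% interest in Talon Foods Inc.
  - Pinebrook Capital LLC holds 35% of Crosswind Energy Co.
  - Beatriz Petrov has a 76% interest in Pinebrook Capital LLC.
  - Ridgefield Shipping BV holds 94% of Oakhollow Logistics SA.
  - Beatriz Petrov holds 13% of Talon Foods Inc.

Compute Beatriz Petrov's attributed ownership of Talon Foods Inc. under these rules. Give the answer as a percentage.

By parent–child attribution (R3), Beatriz Petrov is treated as also owning Callum Petrov's interest in Pinebrook Capital LLC, giving 76% + 24% = 100%.
By parent–child attribution (R3), Beatriz Petrov is treated as also owning Callum Petrov's interest in Ridgefield Shipping BV, giving 22% + 60% = 82%.
Chain via Pinebrook Capital LLC → Crosswind Energy Co. → Clearview Industries Corp. (R2): 100% × 35% × 91% × 13% = 4.1405% of Talon Foods Inc.
Chain via Ridgefield Shipping BV → Oakhollow Logistics SA → Larkspur Textiles S.p.A. (R2): 82% × 94% × 14% × 25% = 2.6978% of Talon Foods Inc.
Direct interest in Talon Foods Inc: 13%.
Aggregating (R1): 4.1405% + 2.6978% + 13% = 19.8383%.

19.8383%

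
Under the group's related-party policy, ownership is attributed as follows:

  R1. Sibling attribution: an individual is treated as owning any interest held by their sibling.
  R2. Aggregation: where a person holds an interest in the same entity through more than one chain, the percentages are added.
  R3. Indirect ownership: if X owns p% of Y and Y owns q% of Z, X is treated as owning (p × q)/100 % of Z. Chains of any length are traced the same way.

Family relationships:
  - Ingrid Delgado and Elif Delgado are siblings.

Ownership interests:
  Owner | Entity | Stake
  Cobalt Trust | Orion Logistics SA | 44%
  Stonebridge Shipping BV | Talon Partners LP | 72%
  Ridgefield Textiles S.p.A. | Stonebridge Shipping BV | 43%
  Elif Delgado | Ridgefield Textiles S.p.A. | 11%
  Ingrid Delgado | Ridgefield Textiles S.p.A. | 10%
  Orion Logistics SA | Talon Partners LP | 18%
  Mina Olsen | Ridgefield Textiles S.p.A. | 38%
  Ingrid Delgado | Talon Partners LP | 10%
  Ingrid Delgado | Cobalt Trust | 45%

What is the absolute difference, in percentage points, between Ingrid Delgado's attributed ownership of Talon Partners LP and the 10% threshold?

10.0656

By sibling attribution (R1), Ingrid Delgado is treated as also owning Elif Delgado's interest in Ridgefield Textiles S.p.A, giving 10% + 11% = 21%.
Chain via Ridgefield Textiles S.p.A. → Stonebridge Shipping BV (R3): 21% × 43% × 72% = 6.5016% of Talon Partners LP.
Chain via Cobalt Trust → Orion Logistics SA (R3): 45% × 44% × 18% = 3.564% of Talon Partners LP.
Direct interest in Talon Partners LP: 10%.
Aggregating (R2): 6.5016% + 3.564% + 10% = 20.0656%.
20.0656% exceeds the 10% threshold by 10.0656 percentage points.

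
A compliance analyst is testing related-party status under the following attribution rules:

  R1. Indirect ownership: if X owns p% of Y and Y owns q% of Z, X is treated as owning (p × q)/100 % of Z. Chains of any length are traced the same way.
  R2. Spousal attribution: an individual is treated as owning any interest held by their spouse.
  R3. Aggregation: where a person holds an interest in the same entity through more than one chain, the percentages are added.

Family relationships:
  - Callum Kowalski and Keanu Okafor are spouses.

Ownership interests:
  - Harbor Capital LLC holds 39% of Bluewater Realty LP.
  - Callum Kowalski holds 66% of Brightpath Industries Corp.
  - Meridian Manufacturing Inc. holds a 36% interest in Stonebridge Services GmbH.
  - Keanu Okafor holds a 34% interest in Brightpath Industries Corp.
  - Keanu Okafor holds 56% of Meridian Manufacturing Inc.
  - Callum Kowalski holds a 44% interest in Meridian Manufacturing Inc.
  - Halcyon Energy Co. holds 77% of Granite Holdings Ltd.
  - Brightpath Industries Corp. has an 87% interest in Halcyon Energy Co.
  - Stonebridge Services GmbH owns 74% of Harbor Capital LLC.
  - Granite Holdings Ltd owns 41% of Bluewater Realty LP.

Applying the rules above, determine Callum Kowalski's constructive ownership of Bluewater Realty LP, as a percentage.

By spousal attribution (R2), Callum Kowalski is treated as also owning Keanu Okafor's interest in Brightpath Industries Corp, giving 66% + 34% = 100%.
By spousal attribution (R2), Callum Kowalski is treated as also owning Keanu Okafor's interest in Meridian Manufacturing Inc, giving 44% + 56% = 100%.
Chain via Brightpath Industries Corp. → Halcyon Energy Co. → Granite Holdings Ltd (R1): 100% × 87% × 77% × 41% = 27.4659% of Bluewater Realty LP.
Chain via Meridian Manufacturing Inc. → Stonebridge Services GmbH → Harbor Capital LLC (R1): 100% × 36% × 74% × 39% = 10.3896% of Bluewater Realty LP.
Aggregating (R3): 27.4659% + 10.3896% = 37.8555%.

37.8555%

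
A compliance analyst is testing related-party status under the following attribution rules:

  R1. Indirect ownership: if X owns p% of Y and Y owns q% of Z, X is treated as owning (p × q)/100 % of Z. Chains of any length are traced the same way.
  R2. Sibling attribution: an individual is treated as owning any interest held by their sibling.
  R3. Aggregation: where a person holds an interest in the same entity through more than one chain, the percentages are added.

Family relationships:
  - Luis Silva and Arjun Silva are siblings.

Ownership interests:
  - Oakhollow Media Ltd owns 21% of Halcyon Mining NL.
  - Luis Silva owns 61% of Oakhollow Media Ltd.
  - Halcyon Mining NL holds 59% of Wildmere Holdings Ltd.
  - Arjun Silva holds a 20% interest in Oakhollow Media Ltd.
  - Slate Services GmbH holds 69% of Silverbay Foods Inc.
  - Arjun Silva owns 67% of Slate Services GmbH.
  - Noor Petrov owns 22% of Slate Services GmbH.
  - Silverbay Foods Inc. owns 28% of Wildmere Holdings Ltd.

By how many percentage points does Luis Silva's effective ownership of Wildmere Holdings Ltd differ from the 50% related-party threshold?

By sibling attribution (R2), Luis Silva is treated as also owning Arjun Silva's interest in Oakhollow Media Ltd, giving 61% + 20% = 81%.
By sibling attribution (R2), Luis Silva is treated as owning Arjun Silva's 67% interest in Slate Services GmbH.
Chain via Oakhollow Media Ltd → Halcyon Mining NL (R1): 81% × 21% × 59% = 10.0359% of Wildmere Holdings Ltd.
Chain via Slate Services GmbH → Silverbay Foods Inc. (R1): 67% × 69% × 28% = 12.9444% of Wildmere Holdings Ltd.
Aggregating (R3): 10.0359% + 12.9444% = 22.9803%.
22.9803% falls short of the 50% threshold by 27.0197 percentage points.

27.0197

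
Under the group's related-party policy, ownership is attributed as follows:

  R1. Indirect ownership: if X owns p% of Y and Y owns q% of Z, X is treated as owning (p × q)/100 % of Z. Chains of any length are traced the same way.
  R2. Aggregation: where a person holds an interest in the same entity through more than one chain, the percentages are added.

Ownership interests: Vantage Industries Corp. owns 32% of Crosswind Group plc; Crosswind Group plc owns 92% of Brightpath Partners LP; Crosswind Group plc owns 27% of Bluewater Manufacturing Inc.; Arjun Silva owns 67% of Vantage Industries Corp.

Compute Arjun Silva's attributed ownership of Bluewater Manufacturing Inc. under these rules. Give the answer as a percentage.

5.7888%

Chain via Vantage Industries Corp. → Crosswind Group plc (R1): 67% × 32% × 27% = 5.7888% of Bluewater Manufacturing Inc.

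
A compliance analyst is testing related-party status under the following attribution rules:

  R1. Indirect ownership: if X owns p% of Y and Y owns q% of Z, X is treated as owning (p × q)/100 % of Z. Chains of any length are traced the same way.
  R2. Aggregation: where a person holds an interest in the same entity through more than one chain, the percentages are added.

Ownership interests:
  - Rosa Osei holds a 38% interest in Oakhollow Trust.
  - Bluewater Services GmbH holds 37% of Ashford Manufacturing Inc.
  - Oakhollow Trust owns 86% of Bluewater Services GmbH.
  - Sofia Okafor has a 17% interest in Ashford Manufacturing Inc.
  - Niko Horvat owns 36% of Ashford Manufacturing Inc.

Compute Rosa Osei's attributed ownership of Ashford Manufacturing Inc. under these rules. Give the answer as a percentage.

12.0916%

Chain via Oakhollow Trust → Bluewater Services GmbH (R1): 38% × 86% × 37% = 12.0916% of Ashford Manufacturing Inc.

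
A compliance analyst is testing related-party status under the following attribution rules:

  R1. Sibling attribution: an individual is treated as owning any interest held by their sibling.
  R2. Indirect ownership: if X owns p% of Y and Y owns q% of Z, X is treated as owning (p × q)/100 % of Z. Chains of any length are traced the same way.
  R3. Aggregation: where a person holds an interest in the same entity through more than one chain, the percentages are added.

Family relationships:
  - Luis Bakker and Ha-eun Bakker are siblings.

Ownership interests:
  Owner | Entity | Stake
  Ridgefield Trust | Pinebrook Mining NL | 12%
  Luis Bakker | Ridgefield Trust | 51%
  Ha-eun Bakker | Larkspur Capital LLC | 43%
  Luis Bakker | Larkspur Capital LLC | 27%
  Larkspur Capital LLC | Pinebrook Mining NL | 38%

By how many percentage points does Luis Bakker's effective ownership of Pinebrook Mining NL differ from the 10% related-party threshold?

22.72

By sibling attribution (R1), Luis Bakker is treated as also owning Ha-eun Bakker's interest in Larkspur Capital LLC, giving 27% + 43% = 70%.
Chain via Ridgefield Trust (R2): 51% × 12% = 6.12% of Pinebrook Mining NL.
Chain via Larkspur Capital LLC (R2): 70% × 38% = 26.6% of Pinebrook Mining NL.
Aggregating (R3): 6.12% + 26.6% = 32.72%.
32.72% exceeds the 10% threshold by 22.72 percentage points.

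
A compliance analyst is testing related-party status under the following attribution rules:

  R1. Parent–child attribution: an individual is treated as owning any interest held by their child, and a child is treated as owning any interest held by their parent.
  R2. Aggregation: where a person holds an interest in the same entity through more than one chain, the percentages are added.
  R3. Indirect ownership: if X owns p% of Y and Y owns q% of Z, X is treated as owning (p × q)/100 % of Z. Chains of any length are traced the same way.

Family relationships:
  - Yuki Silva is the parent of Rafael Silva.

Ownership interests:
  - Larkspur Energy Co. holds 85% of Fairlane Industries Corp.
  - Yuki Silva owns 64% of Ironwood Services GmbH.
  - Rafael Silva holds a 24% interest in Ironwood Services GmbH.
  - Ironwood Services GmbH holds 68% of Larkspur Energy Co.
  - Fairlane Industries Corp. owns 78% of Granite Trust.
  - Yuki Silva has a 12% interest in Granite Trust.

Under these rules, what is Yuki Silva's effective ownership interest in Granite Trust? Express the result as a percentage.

51.67392%

By parent–child attribution (R1), Yuki Silva is treated as also owning Rafael Silva's interest in Ironwood Services GmbH, giving 64% + 24% = 88%.
Chain via Ironwood Services GmbH → Larkspur Energy Co. → Fairlane Industries Corp. (R3): 88% × 68% × 85% × 78% = 39.67392% of Granite Trust.
Direct interest in Granite Trust: 12%.
Aggregating (R2): 39.67392% + 12% = 51.67392%.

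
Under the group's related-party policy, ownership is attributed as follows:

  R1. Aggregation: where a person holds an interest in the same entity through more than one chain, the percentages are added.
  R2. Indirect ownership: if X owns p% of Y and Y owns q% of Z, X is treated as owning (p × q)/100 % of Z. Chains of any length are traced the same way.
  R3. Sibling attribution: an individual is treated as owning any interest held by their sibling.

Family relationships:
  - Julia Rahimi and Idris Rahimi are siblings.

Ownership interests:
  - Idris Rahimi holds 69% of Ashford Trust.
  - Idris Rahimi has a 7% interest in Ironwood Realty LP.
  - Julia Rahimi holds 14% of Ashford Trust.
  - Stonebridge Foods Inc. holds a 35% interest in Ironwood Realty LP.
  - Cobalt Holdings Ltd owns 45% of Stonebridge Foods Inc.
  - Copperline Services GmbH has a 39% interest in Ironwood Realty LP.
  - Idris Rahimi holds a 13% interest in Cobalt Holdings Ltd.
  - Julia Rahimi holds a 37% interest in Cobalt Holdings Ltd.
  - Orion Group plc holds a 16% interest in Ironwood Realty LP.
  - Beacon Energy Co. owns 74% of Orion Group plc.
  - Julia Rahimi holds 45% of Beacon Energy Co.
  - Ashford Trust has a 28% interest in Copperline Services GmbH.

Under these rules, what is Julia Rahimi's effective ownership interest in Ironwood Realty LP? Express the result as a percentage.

29.2666%

By sibling attribution (R3), Julia Rahimi is treated as also owning Idris Rahimi's interest in Cobalt Holdings Ltd, giving 37% + 13% = 50%.
By sibling attribution (R3), Julia Rahimi is treated as also owning Idris Rahimi's interest in Ashford Trust, giving 14% + 69% = 83%.
By sibling attribution (R3), Julia Rahimi is treated as owning Idris Rahimi's 7% interest in Ironwood Realty LP.
Chain via Cobalt Holdings Ltd → Stonebridge Foods Inc. (R2): 50% × 45% × 35% = 7.875% of Ironwood Realty LP.
Chain via Beacon Energy Co. → Orion Group plc (R2): 45% × 74% × 16% = 5.328% of Ironwood Realty LP.
Chain via Ashford Trust → Copperline Services GmbH (R2): 83% × 28% × 39% = 9.0636% of Ironwood Realty LP.
Direct interest in Ironwood Realty LP: 7%.
Aggregating (R1): 7.875% + 5.328% + 9.0636% + 7% = 29.2666%.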